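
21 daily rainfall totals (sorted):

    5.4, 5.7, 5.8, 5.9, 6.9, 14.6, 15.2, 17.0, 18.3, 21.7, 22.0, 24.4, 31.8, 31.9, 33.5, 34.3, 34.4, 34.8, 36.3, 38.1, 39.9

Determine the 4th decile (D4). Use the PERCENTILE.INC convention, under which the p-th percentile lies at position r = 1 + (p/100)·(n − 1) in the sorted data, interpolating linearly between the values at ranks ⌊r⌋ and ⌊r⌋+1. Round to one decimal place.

n = 21.
r = 1 + (40/100)·(21 − 1) = 1 + 8 = 9.
r is an integer, so P40 is the value at rank 9: 18.3.

18.3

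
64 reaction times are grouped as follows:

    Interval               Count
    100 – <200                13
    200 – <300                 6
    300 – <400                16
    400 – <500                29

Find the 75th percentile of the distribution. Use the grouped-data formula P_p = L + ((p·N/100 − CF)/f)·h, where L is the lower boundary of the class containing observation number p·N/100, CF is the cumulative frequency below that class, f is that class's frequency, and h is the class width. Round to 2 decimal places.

444.83

N = 64; target position k = 75/100 · 64 = 48.
Cumulative frequencies: 13, 19, 35, 64.
Observation 48 falls in the class 400 – <500.
L = 400, CF = 35, f = 29, h = 100.
P75 = 400 + ((48 − 35)/29)·100 = 400 + 44.8276 = 444.828.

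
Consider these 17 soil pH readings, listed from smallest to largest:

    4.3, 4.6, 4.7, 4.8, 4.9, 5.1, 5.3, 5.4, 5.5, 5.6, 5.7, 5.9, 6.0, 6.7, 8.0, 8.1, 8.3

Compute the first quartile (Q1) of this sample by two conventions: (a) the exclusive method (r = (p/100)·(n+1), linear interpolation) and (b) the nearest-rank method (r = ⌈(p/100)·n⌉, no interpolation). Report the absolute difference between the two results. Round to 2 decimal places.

n = 17.
(a) r = 4.5; between ranks 4 (4.8) and 5 (4.9): 4.85.
(b) the nearest-rank method: rank 5 → 4.9.
|4.85 − 4.9| = 0.05.

0.05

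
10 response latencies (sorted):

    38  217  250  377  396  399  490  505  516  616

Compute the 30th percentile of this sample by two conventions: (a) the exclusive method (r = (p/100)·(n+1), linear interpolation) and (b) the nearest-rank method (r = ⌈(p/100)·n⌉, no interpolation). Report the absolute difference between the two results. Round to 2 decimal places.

38.10

n = 10.
(a) r = 3.3; between ranks 3 (250) and 4 (377): 288.1.
(b) the nearest-rank method: rank 3 → 250.
|288.1 − 250| = 38.1.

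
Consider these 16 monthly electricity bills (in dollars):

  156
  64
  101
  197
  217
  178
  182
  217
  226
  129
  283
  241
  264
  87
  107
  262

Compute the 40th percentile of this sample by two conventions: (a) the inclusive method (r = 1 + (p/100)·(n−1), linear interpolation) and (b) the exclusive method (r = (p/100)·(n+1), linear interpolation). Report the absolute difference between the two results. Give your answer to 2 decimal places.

4.40

Sorted: 64, 87, 101, 107, 129, 156, 178, 182, 197, 217, 217, 226, 241, 262, 264, 283.
n = 16.
(a) r = 7 → value at rank 7 = 178.
(b) r = 6.8; between ranks 6 (156) and 7 (178): 173.6.
|178 − 173.6| = 4.4.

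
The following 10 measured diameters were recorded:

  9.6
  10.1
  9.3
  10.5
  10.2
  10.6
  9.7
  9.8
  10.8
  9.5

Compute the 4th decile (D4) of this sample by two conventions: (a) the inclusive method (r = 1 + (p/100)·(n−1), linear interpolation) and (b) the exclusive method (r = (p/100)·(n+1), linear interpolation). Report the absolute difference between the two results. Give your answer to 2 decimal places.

Sorted: 9.3, 9.5, 9.6, 9.7, 9.8, 10.1, 10.2, 10.5, 10.6, 10.8.
n = 10.
(a) r = 4.6; between ranks 4 (9.7) and 5 (9.8): 9.76.
(b) r = 4.4; between ranks 4 (9.7) and 5 (9.8): 9.74.
|9.76 − 9.74| = 0.02.

0.02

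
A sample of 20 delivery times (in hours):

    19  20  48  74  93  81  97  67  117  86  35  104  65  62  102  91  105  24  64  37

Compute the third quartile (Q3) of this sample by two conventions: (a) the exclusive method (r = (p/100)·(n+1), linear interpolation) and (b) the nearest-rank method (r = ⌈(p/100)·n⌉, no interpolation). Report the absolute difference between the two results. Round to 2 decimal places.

3.00

Sorted: 19, 20, 24, 35, 37, 48, 62, 64, 65, 67, 74, 81, 86, 91, 93, 97, 102, 104, 105, 117.
n = 20.
(a) r = 15.75; between ranks 15 (93) and 16 (97): 96.
(b) the nearest-rank method: rank 15 → 93.
|96 − 93| = 3.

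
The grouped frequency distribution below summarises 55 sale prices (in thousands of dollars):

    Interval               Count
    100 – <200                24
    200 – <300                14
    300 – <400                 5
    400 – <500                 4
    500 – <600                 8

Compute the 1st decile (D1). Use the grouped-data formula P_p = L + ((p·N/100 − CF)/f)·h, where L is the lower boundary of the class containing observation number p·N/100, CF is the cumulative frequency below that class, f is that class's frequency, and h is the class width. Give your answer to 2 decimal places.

122.92

N = 55; target position k = 10/100 · 55 = 5.5.
Cumulative frequencies: 24, 38, 43, 47, 55.
Observation 5.5 falls in the class 100 – <200.
L = 100, CF = 0, f = 24, h = 100.
P10 = 100 + ((5.5 − 0)/24)·100 = 100 + 22.9167 = 122.917.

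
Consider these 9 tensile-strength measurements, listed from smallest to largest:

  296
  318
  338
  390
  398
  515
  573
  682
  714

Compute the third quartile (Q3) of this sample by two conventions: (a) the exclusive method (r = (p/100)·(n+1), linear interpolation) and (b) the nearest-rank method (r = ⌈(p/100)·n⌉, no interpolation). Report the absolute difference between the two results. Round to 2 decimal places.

54.50

n = 9.
(a) r = 7.5; between ranks 7 (573) and 8 (682): 627.5.
(b) the nearest-rank method: rank 7 → 573.
|627.5 − 573| = 54.5.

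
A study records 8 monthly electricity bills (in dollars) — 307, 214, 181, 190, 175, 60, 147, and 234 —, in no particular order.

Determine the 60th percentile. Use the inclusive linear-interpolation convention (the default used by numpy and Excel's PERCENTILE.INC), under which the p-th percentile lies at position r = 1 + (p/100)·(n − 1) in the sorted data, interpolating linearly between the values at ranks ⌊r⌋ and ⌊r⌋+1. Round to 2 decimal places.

194.80

Sorted: 60, 147, 175, 181, 190, 214, 234, 307.
n = 8.
r = 1 + (60/100)·(8 − 1) = 1 + 4.2 = 5.2.
Rank 5 is 190 and rank 6 is 214.
Interpolate: 190 + 0.2·(214 − 190) = 190 + 0.2·24 = 194.8.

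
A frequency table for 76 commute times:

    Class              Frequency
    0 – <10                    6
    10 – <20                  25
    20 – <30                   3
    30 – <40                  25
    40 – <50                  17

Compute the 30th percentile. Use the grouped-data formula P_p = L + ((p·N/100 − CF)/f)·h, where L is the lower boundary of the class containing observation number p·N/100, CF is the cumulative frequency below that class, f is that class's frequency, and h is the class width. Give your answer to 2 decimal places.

16.72

N = 76; target position k = 30/100 · 76 = 22.8.
Cumulative frequencies: 6, 31, 34, 59, 76.
Observation 22.8 falls in the class 10 – <20.
L = 10, CF = 6, f = 25, h = 10.
P30 = 10 + ((22.8 − 6)/25)·10 = 10 + 6.72 = 16.72.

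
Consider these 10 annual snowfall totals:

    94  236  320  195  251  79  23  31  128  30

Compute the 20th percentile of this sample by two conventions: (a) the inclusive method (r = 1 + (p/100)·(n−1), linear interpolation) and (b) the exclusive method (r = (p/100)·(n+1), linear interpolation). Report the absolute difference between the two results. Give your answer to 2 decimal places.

0.60

Sorted: 23, 30, 31, 79, 94, 128, 195, 236, 251, 320.
n = 10.
(a) r = 2.8; between ranks 2 (30) and 3 (31): 30.8.
(b) r = 2.2; between ranks 2 (30) and 3 (31): 30.2.
|30.8 − 30.2| = 0.6.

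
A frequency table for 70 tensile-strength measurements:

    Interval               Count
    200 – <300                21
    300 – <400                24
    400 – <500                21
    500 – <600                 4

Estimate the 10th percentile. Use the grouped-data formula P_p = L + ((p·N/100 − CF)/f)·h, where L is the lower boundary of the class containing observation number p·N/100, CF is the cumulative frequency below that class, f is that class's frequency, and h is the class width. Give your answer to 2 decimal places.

233.33

N = 70; target position k = 10/100 · 70 = 7.
Cumulative frequencies: 21, 45, 66, 70.
Observation 7 falls in the class 200 – <300.
L = 200, CF = 0, f = 21, h = 100.
P10 = 200 + ((7 − 0)/21)·100 = 200 + 33.3333 = 233.333.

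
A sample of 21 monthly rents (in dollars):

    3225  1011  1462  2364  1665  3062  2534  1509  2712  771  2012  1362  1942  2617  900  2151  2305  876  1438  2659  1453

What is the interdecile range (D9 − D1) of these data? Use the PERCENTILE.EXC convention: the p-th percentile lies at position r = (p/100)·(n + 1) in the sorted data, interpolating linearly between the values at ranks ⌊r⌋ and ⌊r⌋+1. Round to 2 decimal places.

2111.20

Sorted: 771, 876, 900, 1011, 1362, 1438, 1453, 1462, 1509, 1665, 1942, 2012, 2151, 2305, 2364, 2534, 2617, 2659, 2712, 3062, 3225.
n = 21.
P10: r = 2.2; ranks 2–3 are 876, 900; interpolating gives 880.8.
P90: r = 19.8; ranks 19–20 are 2712, 3062; interpolating gives 2992.
Difference: 2992 − 880.8 = 2111.2.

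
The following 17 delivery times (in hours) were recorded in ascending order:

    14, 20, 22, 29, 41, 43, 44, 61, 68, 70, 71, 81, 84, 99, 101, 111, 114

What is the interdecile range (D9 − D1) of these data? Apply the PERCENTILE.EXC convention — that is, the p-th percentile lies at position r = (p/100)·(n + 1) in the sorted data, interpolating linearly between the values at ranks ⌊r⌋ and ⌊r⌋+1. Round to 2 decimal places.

92.80

n = 17.
P10: r = 1.8; ranks 1–2 are 14, 20; interpolating gives 18.8.
P90: r = 16.2; ranks 16–17 are 111, 114; interpolating gives 111.6.
Difference: 111.6 − 18.8 = 92.8.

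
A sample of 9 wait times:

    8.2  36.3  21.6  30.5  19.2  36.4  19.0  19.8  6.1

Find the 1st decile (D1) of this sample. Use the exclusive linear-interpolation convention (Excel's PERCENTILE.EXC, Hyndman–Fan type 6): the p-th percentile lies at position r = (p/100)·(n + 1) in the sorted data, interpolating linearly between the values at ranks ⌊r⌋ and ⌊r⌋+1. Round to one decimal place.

6.1

Sorted: 6.1, 8.2, 19.0, 19.2, 19.8, 21.6, 30.5, 36.3, 36.4.
n = 9.
r = (10/100)·(9 + 1) = 1.
r is an integer, so P10 is the value at rank 1: 6.1.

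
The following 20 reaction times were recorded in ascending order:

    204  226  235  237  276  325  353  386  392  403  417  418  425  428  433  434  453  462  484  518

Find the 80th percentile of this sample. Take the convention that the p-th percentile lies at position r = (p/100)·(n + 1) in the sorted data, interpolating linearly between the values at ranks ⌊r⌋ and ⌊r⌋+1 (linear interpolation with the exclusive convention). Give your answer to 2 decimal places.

449.20

n = 20.
r = (80/100)·(20 + 1) = 16.8.
Rank 16 is 434 and rank 17 is 453.
Interpolate: 434 + 0.8·(453 − 434) = 434 + 0.8·19 = 449.2.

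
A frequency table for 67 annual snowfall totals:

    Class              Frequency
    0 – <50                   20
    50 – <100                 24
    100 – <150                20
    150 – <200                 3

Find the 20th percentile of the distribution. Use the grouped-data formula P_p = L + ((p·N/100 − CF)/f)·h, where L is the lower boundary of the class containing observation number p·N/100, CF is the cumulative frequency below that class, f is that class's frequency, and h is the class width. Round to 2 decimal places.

33.50

N = 67; target position k = 20/100 · 67 = 13.4.
Cumulative frequencies: 20, 44, 64, 67.
Observation 13.4 falls in the class 0 – <50.
L = 0, CF = 0, f = 20, h = 50.
P20 = 0 + ((13.4 − 0)/20)·50 = 0 + 33.5 = 33.5.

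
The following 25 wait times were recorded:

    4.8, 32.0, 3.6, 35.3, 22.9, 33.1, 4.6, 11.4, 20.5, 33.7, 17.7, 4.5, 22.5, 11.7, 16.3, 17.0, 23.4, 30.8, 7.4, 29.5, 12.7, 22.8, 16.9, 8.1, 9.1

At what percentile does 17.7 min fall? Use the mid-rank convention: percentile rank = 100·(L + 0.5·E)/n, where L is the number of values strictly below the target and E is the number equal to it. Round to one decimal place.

54.0

Sorted: 3.6, 4.5, 4.6, 4.8, 7.4, 8.1, 9.1, 11.4, 11.7, 12.7, 16.3, 16.9, 17.0, 17.7, 20.5, 22.5, 22.8, 22.9, 23.4, 29.5, 30.8, 32.0, 33.1, 33.7, 35.3.
Count below 17.7: L = 13; count equal: E = 1; n = 25.
Percentile rank = 100·(13 + 0.5·1)/25 = 100·13.5/25 = 54.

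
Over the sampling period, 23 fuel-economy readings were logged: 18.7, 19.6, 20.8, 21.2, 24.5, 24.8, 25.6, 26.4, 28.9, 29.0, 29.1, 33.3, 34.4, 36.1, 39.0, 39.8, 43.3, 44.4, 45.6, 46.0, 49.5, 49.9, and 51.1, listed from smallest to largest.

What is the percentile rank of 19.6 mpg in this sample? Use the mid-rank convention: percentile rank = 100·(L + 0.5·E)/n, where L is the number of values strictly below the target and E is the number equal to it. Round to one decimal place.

6.5

Count below 19.6: L = 1; count equal: E = 1; n = 23.
Percentile rank = 100·(1 + 0.5·1)/23 = 100·1.5/23 = 6.522.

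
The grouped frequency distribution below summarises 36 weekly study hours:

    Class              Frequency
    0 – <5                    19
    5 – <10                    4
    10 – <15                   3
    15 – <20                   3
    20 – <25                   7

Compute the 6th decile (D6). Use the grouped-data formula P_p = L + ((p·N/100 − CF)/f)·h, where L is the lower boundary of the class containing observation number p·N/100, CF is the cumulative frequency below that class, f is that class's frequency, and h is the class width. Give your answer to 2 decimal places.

8.25

N = 36; target position k = 60/100 · 36 = 21.6.
Cumulative frequencies: 19, 23, 26, 29, 36.
Observation 21.6 falls in the class 5 – <10.
L = 5, CF = 19, f = 4, h = 5.
P60 = 5 + ((21.6 − 19)/4)·5 = 5 + 3.25 = 8.25.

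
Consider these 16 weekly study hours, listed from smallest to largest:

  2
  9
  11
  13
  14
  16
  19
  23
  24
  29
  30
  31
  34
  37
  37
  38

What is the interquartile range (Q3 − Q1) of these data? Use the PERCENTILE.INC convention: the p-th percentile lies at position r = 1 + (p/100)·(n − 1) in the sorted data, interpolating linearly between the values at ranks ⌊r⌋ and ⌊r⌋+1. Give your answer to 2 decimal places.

18.00

n = 16.
P25: r = 4.75; ranks 4–5 are 13, 14; interpolating gives 13.75.
P75: r = 12.25; ranks 12–13 are 31, 34; interpolating gives 31.75.
Difference: 31.75 − 13.75 = 18.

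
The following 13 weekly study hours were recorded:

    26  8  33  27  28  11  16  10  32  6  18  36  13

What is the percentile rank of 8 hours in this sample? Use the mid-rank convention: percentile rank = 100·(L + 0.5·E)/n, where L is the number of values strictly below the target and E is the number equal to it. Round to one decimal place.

Sorted: 6, 8, 10, 11, 13, 16, 18, 26, 27, 28, 32, 33, 36.
Count below 8: L = 1; count equal: E = 1; n = 13.
Percentile rank = 100·(1 + 0.5·1)/13 = 100·1.5/13 = 11.54.

11.5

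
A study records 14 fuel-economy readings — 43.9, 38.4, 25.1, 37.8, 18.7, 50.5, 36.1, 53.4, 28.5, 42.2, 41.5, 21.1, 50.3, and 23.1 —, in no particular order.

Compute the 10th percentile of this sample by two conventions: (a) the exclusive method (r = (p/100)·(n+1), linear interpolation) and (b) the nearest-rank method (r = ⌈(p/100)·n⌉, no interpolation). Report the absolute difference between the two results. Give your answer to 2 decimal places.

1.20

Sorted: 18.7, 21.1, 23.1, 25.1, 28.5, 36.1, 37.8, 38.4, 41.5, 42.2, 43.9, 50.3, 50.5, 53.4.
n = 14.
(a) r = 1.5; between ranks 1 (18.7) and 2 (21.1): 19.9.
(b) the nearest-rank method: rank 2 → 21.1.
|19.9 − 21.1| = 1.2.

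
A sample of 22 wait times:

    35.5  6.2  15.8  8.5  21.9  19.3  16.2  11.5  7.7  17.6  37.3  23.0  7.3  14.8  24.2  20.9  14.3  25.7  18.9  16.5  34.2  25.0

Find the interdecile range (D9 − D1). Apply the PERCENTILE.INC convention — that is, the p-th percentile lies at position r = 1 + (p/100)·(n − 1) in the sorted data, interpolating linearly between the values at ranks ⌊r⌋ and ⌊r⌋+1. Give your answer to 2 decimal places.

25.57

Sorted: 6.2, 7.3, 7.7, 8.5, 11.5, 14.3, 14.8, 15.8, 16.2, 16.5, 17.6, 18.9, 19.3, 20.9, 21.9, 23.0, 24.2, 25.0, 25.7, 34.2, 35.5, 37.3.
n = 22.
P10: r = 3.1; ranks 3–4 are 7.7, 8.5; interpolating gives 7.78.
P90: r = 19.9; ranks 19–20 are 25.7, 34.2; interpolating gives 33.35.
Difference: 33.35 − 7.78 = 25.57.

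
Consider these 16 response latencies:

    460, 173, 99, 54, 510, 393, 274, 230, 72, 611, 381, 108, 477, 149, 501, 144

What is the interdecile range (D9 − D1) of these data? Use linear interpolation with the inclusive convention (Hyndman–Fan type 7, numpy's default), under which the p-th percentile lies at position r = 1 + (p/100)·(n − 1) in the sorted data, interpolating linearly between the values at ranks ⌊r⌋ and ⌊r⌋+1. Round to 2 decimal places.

420.00

Sorted: 54, 72, 99, 108, 144, 149, 173, 230, 274, 381, 393, 460, 477, 501, 510, 611.
n = 16.
P10: r = 2.5; ranks 2–3 are 72, 99; interpolating gives 85.5.
P90: r = 14.5; ranks 14–15 are 501, 510; interpolating gives 505.5.
Difference: 505.5 − 85.5 = 420.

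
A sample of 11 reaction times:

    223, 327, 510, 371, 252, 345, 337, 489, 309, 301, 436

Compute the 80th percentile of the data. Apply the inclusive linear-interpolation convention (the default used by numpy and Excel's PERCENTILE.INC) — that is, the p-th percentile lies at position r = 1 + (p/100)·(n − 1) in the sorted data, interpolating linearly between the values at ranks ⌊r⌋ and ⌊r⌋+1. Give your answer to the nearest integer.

Sorted: 223, 252, 301, 309, 327, 337, 345, 371, 436, 489, 510.
n = 11.
r = 1 + (80/100)·(11 − 1) = 1 + 8 = 9.
r is an integer, so P80 is the value at rank 9: 436.

436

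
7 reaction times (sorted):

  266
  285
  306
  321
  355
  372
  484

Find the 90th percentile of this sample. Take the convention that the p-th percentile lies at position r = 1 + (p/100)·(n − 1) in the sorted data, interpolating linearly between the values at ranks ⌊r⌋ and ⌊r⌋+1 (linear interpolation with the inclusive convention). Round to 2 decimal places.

n = 7.
r = 1 + (90/100)·(7 − 1) = 1 + 5.4 = 6.4.
Rank 6 is 372 and rank 7 is 484.
Interpolate: 372 + 0.4·(484 − 372) = 372 + 0.4·112 = 416.8.

416.80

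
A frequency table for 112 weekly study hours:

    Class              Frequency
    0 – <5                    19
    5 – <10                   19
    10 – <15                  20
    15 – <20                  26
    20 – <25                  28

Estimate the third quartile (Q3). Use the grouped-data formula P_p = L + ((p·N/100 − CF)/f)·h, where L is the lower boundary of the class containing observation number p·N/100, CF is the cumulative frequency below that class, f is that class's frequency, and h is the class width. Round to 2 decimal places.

N = 112; target position k = 75/100 · 112 = 84.
Cumulative frequencies: 19, 38, 58, 84, 112.
Observation 84 falls in the class 15 – <20.
L = 15, CF = 58, f = 26, h = 5.
P75 = 15 + ((84 − 58)/26)·5 = 15 + 5 = 20.

20.00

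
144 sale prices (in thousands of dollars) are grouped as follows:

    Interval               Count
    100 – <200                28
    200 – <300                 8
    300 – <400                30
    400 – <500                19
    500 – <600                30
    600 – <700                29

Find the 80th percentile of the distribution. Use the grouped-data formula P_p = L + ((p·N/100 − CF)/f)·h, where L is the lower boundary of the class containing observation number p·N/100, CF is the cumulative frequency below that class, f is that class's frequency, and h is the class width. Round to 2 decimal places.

600.69

N = 144; target position k = 80/100 · 144 = 115.2.
Cumulative frequencies: 28, 36, 66, 85, 115, 144.
Observation 115.2 falls in the class 600 – <700.
L = 600, CF = 115, f = 29, h = 100.
P80 = 600 + ((115.2 − 115)/29)·100 = 600 + 0.689655 = 600.69.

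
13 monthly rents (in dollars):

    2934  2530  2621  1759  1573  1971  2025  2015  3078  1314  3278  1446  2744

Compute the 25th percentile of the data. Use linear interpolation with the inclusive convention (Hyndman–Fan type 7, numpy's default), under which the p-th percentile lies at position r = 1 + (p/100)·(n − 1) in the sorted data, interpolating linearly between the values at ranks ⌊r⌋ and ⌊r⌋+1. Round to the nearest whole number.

1759

Sorted: 1314, 1446, 1573, 1759, 1971, 2015, 2025, 2530, 2621, 2744, 2934, 3078, 3278.
n = 13.
r = 1 + (25/100)·(13 − 1) = 1 + 3 = 4.
r is an integer, so P25 is the value at rank 4: 1759.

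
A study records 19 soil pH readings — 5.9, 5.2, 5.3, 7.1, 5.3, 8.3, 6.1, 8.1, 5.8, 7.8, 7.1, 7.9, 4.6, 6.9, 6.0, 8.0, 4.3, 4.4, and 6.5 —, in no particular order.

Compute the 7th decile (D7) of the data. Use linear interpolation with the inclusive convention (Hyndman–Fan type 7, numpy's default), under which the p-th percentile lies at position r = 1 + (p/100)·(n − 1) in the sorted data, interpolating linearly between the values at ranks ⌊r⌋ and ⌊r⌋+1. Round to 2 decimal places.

Sorted: 4.3, 4.4, 4.6, 5.2, 5.3, 5.3, 5.8, 5.9, 6.0, 6.1, 6.5, 6.9, 7.1, 7.1, 7.8, 7.9, 8.0, 8.1, 8.3.
n = 19.
r = 1 + (70/100)·(19 − 1) = 1 + 12.6 = 13.6.
Rank 13 is 7.1 and rank 14 is 7.1.
Interpolate: 7.1 + 0.6·(7.1 − 7.1) = 7.1 + 0.6·0 = 7.1.

7.10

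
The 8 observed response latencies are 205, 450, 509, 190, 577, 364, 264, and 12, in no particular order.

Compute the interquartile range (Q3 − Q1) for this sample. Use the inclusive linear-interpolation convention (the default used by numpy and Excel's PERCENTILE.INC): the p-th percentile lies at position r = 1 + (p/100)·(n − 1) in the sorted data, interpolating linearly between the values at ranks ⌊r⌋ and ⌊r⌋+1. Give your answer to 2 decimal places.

Sorted: 12, 190, 205, 264, 364, 450, 509, 577.
n = 8.
P25: r = 2.75; ranks 2–3 are 190, 205; interpolating gives 201.25.
P75: r = 6.25; ranks 6–7 are 450, 509; interpolating gives 464.75.
Difference: 464.75 − 201.25 = 263.5.

263.50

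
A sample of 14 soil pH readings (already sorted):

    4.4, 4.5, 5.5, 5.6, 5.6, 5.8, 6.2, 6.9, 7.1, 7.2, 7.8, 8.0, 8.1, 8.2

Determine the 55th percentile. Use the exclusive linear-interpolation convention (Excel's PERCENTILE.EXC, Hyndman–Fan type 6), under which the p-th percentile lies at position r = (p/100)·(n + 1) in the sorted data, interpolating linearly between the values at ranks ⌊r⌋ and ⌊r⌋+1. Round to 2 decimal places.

6.95

n = 14.
r = (55/100)·(14 + 1) = 8.25.
Rank 8 is 6.9 and rank 9 is 7.1.
Interpolate: 6.9 + 0.25·(7.1 − 6.9) = 6.9 + 0.25·0.2 = 6.95.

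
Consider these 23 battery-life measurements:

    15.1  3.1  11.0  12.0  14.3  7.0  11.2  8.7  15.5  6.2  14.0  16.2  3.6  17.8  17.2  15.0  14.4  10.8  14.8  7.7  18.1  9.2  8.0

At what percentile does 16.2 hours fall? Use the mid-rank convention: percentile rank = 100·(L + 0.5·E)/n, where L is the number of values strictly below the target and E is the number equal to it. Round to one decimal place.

84.8

Sorted: 3.1, 3.6, 6.2, 7.0, 7.7, 8.0, 8.7, 9.2, 10.8, 11.0, 11.2, 12.0, 14.0, 14.3, 14.4, 14.8, 15.0, 15.1, 15.5, 16.2, 17.2, 17.8, 18.1.
Count below 16.2: L = 19; count equal: E = 1; n = 23.
Percentile rank = 100·(19 + 0.5·1)/23 = 100·19.5/23 = 84.78.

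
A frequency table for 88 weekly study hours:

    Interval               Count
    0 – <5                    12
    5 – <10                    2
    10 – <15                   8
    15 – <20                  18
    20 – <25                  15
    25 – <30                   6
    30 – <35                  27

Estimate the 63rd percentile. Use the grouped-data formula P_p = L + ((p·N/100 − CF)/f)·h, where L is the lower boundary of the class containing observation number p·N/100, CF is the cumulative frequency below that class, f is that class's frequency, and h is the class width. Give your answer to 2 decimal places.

25.37

N = 88; target position k = 63/100 · 88 = 55.44.
Cumulative frequencies: 12, 14, 22, 40, 55, 61, 88.
Observation 55.44 falls in the class 25 – <30.
L = 25, CF = 55, f = 6, h = 5.
P63 = 25 + ((55.44 − 55)/6)·5 = 25 + 0.366667 = 25.3667.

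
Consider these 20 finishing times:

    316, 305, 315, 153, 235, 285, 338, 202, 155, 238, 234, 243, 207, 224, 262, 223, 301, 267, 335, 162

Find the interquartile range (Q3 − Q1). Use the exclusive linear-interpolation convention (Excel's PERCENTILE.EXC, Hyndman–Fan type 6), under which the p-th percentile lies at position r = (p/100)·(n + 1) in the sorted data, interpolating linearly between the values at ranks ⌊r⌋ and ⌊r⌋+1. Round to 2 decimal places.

Sorted: 153, 155, 162, 202, 207, 223, 224, 234, 235, 238, 243, 262, 267, 285, 301, 305, 315, 316, 335, 338.
n = 20.
P25: r = 5.25; ranks 5–6 are 207, 223; interpolating gives 211.
P75: r = 15.75; ranks 15–16 are 301, 305; interpolating gives 304.
Difference: 304 − 211 = 93.

93.00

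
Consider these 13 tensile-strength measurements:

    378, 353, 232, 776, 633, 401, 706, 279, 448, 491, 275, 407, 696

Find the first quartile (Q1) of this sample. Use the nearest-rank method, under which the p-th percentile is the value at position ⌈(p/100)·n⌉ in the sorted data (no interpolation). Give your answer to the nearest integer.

353

Sorted: 232, 275, 279, 353, 378, 401, 407, 448, 491, 633, 696, 706, 776.
n = 13.
Position = ⌈25/100 · 13⌉ = ⌈3.25⌉ = 4.
The value at rank 4 is 353.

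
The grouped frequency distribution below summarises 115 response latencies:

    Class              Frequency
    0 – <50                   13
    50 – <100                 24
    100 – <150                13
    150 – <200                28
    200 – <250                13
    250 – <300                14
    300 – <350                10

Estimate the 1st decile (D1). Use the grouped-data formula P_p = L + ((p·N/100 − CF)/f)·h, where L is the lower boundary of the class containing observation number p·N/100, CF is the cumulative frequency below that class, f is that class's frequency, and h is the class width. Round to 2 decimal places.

44.23

N = 115; target position k = 10/100 · 115 = 11.5.
Cumulative frequencies: 13, 37, 50, 78, 91, 105, 115.
Observation 11.5 falls in the class 0 – <50.
L = 0, CF = 0, f = 13, h = 50.
P10 = 0 + ((11.5 − 0)/13)·50 = 0 + 44.2308 = 44.2308.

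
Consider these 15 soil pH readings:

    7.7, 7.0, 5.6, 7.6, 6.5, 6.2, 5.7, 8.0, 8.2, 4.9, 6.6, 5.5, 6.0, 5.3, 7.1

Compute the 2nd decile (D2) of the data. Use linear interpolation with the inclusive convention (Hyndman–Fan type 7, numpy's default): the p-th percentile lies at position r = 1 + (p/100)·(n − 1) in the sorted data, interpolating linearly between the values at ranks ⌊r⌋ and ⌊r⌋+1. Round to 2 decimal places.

5.58

Sorted: 4.9, 5.3, 5.5, 5.6, 5.7, 6.0, 6.2, 6.5, 6.6, 7.0, 7.1, 7.6, 7.7, 8.0, 8.2.
n = 15.
r = 1 + (20/100)·(15 − 1) = 1 + 2.8 = 3.8.
Rank 3 is 5.5 and rank 4 is 5.6.
Interpolate: 5.5 + 0.8·(5.6 − 5.5) = 5.5 + 0.8·0.1 = 5.58.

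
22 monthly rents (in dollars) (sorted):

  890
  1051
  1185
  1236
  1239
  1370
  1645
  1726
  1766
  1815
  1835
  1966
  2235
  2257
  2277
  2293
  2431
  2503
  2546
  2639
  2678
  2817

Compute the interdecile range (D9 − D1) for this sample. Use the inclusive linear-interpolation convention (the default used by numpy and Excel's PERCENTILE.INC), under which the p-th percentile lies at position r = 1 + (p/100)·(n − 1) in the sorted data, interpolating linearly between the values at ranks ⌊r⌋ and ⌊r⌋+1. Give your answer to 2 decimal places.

n = 22.
P10: r = 3.1; ranks 3–4 are 1185, 1236; interpolating gives 1190.1.
P90: r = 19.9; ranks 19–20 are 2546, 2639; interpolating gives 2629.7.
Difference: 2629.7 − 1190.1 = 1439.6.

1439.60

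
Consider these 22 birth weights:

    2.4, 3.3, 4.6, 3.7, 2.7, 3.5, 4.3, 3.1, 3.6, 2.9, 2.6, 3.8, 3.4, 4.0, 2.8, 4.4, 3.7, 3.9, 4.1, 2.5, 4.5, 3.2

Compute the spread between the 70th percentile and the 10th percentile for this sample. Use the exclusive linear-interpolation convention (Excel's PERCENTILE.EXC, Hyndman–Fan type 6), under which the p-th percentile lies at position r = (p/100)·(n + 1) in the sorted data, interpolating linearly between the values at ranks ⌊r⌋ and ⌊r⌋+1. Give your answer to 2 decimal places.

Sorted: 2.4, 2.5, 2.6, 2.7, 2.8, 2.9, 3.1, 3.2, 3.3, 3.4, 3.5, 3.6, 3.7, 3.7, 3.8, 3.9, 4.0, 4.1, 4.3, 4.4, 4.5, 4.6.
n = 22.
P10: r = 2.3; ranks 2–3 are 2.5, 2.6; interpolating gives 2.53.
P70: r = 16.1; ranks 16–17 are 3.9, 4.0; interpolating gives 3.91.
Difference: 3.91 − 2.53 = 1.38.

1.38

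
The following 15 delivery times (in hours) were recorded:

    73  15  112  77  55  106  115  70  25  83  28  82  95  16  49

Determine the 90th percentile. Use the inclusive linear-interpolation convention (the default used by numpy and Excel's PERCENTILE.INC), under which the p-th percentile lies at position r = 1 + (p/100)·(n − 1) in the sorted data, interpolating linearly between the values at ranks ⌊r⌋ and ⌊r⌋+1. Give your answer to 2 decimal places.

109.60

Sorted: 15, 16, 25, 28, 49, 55, 70, 73, 77, 82, 83, 95, 106, 112, 115.
n = 15.
r = 1 + (90/100)·(15 − 1) = 1 + 12.6 = 13.6.
Rank 13 is 106 and rank 14 is 112.
Interpolate: 106 + 0.6·(112 − 106) = 106 + 0.6·6 = 109.6.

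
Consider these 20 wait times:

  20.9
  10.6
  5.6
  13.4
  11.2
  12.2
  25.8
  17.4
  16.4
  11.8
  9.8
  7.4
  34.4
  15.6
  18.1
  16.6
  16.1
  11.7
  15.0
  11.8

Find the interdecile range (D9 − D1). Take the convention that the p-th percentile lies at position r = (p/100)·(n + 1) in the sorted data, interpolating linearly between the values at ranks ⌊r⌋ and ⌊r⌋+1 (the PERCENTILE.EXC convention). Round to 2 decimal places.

17.67

Sorted: 5.6, 7.4, 9.8, 10.6, 11.2, 11.7, 11.8, 11.8, 12.2, 13.4, 15.0, 15.6, 16.1, 16.4, 16.6, 17.4, 18.1, 20.9, 25.8, 34.4.
n = 20.
P10: r = 2.1; ranks 2–3 are 7.4, 9.8; interpolating gives 7.64.
P90: r = 18.9; ranks 18–19 are 20.9, 25.8; interpolating gives 25.31.
Difference: 25.31 − 7.64 = 17.67.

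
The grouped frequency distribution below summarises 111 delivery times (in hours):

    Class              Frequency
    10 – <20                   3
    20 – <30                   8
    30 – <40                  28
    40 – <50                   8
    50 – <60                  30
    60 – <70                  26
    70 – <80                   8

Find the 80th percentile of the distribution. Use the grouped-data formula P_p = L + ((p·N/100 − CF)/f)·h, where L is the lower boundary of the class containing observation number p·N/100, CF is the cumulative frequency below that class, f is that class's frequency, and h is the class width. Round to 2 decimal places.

64.54

N = 111; target position k = 80/100 · 111 = 88.8.
Cumulative frequencies: 3, 11, 39, 47, 77, 103, 111.
Observation 88.8 falls in the class 60 – <70.
L = 60, CF = 77, f = 26, h = 10.
P80 = 60 + ((88.8 − 77)/26)·10 = 60 + 4.53846 = 64.5385.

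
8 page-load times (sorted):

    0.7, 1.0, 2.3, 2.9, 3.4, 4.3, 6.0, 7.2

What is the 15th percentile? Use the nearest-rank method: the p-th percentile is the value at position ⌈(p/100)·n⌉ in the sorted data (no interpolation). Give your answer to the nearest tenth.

1.0

n = 8.
Position = ⌈15/100 · 8⌉ = ⌈1.2⌉ = 2.
The value at rank 2 is 1.0.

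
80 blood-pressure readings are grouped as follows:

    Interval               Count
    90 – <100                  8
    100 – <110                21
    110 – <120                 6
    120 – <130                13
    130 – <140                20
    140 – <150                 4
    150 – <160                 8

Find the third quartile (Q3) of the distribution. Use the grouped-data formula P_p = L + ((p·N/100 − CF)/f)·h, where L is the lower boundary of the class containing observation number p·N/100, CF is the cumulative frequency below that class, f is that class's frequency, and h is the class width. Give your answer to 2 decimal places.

136.00

N = 80; target position k = 75/100 · 80 = 60.
Cumulative frequencies: 8, 29, 35, 48, 68, 72, 80.
Observation 60 falls in the class 130 – <140.
L = 130, CF = 48, f = 20, h = 10.
P75 = 130 + ((60 − 48)/20)·10 = 130 + 6 = 136.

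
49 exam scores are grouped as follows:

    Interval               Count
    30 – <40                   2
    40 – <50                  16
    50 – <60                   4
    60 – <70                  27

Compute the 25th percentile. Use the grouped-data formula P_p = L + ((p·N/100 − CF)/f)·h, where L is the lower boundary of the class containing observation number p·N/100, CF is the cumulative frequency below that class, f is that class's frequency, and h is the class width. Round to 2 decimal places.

46.41

N = 49; target position k = 25/100 · 49 = 12.25.
Cumulative frequencies: 2, 18, 22, 49.
Observation 12.25 falls in the class 40 – <50.
L = 40, CF = 2, f = 16, h = 10.
P25 = 40 + ((12.25 − 2)/16)·10 = 40 + 6.40625 = 46.4062.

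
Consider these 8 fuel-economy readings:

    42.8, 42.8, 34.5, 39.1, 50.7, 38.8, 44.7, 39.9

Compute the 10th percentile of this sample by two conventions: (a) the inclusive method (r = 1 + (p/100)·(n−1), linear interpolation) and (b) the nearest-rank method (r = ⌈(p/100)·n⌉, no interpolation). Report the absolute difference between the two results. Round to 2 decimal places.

3.01

Sorted: 34.5, 38.8, 39.1, 39.9, 42.8, 42.8, 44.7, 50.7.
n = 8.
(a) r = 1.7; between ranks 1 (34.5) and 2 (38.8): 37.51.
(b) the nearest-rank method: rank 1 → 34.5.
|37.51 − 34.5| = 3.01.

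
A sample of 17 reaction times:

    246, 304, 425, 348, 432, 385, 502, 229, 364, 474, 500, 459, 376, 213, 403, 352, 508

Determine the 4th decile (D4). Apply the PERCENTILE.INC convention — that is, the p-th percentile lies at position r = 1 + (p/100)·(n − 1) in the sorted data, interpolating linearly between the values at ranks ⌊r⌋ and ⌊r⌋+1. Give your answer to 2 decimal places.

Sorted: 213, 229, 246, 304, 348, 352, 364, 376, 385, 403, 425, 432, 459, 474, 500, 502, 508.
n = 17.
r = 1 + (40/100)·(17 − 1) = 1 + 6.4 = 7.4.
Rank 7 is 364 and rank 8 is 376.
Interpolate: 364 + 0.4·(376 − 364) = 364 + 0.4·12 = 368.8.

368.80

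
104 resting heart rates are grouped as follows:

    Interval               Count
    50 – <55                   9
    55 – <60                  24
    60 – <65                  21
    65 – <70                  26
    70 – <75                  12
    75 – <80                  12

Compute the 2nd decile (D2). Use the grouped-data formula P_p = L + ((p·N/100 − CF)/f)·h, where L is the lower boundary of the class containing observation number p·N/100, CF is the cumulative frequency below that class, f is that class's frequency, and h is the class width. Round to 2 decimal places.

N = 104; target position k = 20/100 · 104 = 20.8.
Cumulative frequencies: 9, 33, 54, 80, 92, 104.
Observation 20.8 falls in the class 55 – <60.
L = 55, CF = 9, f = 24, h = 5.
P20 = 55 + ((20.8 − 9)/24)·5 = 55 + 2.45833 = 57.4583.

57.46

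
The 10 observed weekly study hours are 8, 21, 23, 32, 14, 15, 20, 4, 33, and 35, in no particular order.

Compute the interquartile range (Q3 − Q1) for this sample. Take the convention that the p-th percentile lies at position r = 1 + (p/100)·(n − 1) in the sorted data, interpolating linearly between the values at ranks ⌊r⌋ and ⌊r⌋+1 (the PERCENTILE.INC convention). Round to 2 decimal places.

Sorted: 4, 8, 14, 15, 20, 21, 23, 32, 33, 35.
n = 10.
P25: r = 3.25; ranks 3–4 are 14, 15; interpolating gives 14.25.
P75: r = 7.75; ranks 7–8 are 23, 32; interpolating gives 29.75.
Difference: 29.75 − 14.25 = 15.5.

15.50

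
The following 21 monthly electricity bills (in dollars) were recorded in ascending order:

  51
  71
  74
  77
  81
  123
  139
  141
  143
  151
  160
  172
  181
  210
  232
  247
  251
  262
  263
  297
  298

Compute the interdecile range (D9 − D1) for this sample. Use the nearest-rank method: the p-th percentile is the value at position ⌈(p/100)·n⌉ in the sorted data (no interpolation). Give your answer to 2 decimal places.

189.00

n = 21.
P10: rank ⌈10/100·21⌉ = 3 → 74.
P90: rank ⌈90/100·21⌉ = 19 → 263.
Difference: 263 − 74 = 189.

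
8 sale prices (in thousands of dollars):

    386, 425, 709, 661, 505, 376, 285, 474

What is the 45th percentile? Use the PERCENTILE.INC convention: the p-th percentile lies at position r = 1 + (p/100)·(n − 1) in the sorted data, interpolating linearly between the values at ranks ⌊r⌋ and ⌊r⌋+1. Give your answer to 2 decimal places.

432.35

Sorted: 285, 376, 386, 425, 474, 505, 661, 709.
n = 8.
r = 1 + (45/100)·(8 − 1) = 1 + 3.15 = 4.15.
Rank 4 is 425 and rank 5 is 474.
Interpolate: 425 + 0.15·(474 − 425) = 425 + 0.15·49 = 432.35.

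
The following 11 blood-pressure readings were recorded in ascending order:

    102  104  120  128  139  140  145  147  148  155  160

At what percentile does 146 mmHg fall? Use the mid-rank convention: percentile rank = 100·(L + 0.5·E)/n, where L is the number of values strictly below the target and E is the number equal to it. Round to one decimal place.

Count below 146: L = 7; count equal: E = 0; n = 11.
Percentile rank = 100·(7 + 0.5·0)/11 = 100·7/11 = 63.64.

63.6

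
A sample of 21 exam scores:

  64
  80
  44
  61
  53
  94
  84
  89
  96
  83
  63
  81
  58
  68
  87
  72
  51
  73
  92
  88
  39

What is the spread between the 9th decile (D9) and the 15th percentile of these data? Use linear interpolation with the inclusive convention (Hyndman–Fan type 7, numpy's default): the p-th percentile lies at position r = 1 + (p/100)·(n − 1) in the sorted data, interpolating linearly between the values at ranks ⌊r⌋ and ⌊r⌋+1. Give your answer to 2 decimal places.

39.00

Sorted: 39, 44, 51, 53, 58, 61, 63, 64, 68, 72, 73, 80, 81, 83, 84, 87, 88, 89, 92, 94, 96.
n = 21.
P15: r = 4 (integer) → 53.
P90: r = 19 (integer) → 92.
Difference: 92 − 53 = 39.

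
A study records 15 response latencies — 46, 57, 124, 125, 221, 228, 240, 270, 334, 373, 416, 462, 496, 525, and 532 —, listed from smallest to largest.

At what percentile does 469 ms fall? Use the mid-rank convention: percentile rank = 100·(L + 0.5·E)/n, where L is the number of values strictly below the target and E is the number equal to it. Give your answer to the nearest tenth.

Count below 469: L = 12; count equal: E = 0; n = 15.
Percentile rank = 100·(12 + 0.5·0)/15 = 100·12/15 = 80.

80.0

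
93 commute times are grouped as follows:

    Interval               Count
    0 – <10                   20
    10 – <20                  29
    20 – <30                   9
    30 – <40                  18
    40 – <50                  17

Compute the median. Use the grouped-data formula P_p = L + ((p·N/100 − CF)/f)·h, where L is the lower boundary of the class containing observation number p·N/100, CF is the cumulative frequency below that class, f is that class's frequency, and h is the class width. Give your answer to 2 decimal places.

19.14

N = 93; target position k = 50/100 · 93 = 46.5.
Cumulative frequencies: 20, 49, 58, 76, 93.
Observation 46.5 falls in the class 10 – <20.
L = 10, CF = 20, f = 29, h = 10.
P50 = 10 + ((46.5 − 20)/29)·10 = 10 + 9.13793 = 19.1379.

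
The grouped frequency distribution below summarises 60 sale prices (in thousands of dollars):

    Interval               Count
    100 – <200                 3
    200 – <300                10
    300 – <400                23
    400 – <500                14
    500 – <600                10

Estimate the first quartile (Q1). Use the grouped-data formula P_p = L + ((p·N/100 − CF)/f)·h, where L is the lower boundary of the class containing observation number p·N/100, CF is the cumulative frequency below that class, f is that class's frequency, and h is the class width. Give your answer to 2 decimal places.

308.70

N = 60; target position k = 25/100 · 60 = 15.
Cumulative frequencies: 3, 13, 36, 50, 60.
Observation 15 falls in the class 300 – <400.
L = 300, CF = 13, f = 23, h = 100.
P25 = 300 + ((15 − 13)/23)·100 = 300 + 8.69565 = 308.696.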